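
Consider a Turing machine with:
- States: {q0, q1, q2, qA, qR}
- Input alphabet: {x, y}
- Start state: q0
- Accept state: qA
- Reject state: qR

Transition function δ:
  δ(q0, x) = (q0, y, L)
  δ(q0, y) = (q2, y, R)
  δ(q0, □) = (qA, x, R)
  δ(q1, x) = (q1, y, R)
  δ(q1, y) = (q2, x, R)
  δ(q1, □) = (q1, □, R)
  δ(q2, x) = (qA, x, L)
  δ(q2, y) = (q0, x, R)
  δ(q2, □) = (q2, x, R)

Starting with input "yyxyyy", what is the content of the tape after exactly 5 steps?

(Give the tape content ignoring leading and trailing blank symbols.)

Execution trace:
Initial: [q0]yyxyyy
Step 1: δ(q0, y) = (q2, y, R) → y[q2]yxyyy
Step 2: δ(q2, y) = (q0, x, R) → yx[q0]xyyy
Step 3: δ(q0, x) = (q0, y, L) → y[q0]xyyyy
Step 4: δ(q0, x) = (q0, y, L) → [q0]yyyyyy
Step 5: δ(q0, y) = (q2, y, R) → y[q2]yyyyy

After 5 steps, the tape (ignoring leading/trailing blanks) is: yyyyyy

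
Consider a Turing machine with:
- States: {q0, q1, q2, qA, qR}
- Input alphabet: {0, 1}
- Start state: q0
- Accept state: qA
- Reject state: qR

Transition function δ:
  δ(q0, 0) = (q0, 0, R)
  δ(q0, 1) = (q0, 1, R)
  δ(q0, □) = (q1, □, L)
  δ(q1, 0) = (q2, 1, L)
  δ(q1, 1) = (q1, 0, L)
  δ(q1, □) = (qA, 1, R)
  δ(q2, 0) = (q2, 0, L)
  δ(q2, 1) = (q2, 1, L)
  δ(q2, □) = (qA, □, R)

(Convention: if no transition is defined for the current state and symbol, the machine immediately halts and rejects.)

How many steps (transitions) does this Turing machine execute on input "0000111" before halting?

Execution trace:
Initial: [q0]0000111
Step 1: δ(q0, 0) = (q0, 0, R) → 0[q0]000111
Step 2: δ(q0, 0) = (q0, 0, R) → 00[q0]00111
Step 3: δ(q0, 0) = (q0, 0, R) → 000[q0]0111
Step 4: δ(q0, 0) = (q0, 0, R) → 0000[q0]111
Step 5: δ(q0, 1) = (q0, 1, R) → 00001[q0]11
Step 6: δ(q0, 1) = (q0, 1, R) → 000011[q0]1
Step 7: δ(q0, 1) = (q0, 1, R) → 0000111[q0]□
Step 8: δ(q0, □) = (q1, □, L) → 000011[q1]1□
Step 9: δ(q1, 1) = (q1, 0, L) → 00001[q1]10□
Step 10: δ(q1, 1) = (q1, 0, L) → 0000[q1]100□
Step 11: δ(q1, 1) = (q1, 0, L) → 000[q1]0000□
Step 12: δ(q1, 0) = (q2, 1, L) → 00[q2]01000□
Step 13: δ(q2, 0) = (q2, 0, L) → 0[q2]001000□
Step 14: δ(q2, 0) = (q2, 0, L) → [q2]0001000□
Step 15: δ(q2, 0) = (q2, 0, L) → [q2]□0001000□
Step 16: δ(q2, □) = (qA, □, R) → □[qA]0001000□

The machine reaches the accept state qA and halts.

The machine executed 16 steps before halting.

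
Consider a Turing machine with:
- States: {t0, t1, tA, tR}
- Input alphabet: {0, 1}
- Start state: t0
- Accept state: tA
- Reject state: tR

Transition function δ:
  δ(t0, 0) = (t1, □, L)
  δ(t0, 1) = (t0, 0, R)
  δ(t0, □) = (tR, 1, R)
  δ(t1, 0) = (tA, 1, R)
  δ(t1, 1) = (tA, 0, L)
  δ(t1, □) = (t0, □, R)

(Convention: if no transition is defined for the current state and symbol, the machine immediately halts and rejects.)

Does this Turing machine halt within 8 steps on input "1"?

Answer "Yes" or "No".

Execution trace:
Initial: [t0]1
Step 1: δ(t0, 1) = (t0, 0, R) → 0[t0]□
Step 2: δ(t0, □) = (tR, 1, R) → 01[tR]□

The machine reaches the reject state tR and halts.
The machine halted after 2 steps (within the 8-step bound).

Answer: Yes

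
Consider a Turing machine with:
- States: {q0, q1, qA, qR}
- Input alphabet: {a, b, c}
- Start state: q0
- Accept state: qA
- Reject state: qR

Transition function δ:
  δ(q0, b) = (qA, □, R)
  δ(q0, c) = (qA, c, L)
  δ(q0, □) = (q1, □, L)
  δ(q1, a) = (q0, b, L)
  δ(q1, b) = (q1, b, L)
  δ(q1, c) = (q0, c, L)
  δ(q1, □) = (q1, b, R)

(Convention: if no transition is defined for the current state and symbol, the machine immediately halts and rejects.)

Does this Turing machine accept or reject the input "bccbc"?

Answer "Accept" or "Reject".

Execution trace:
Initial: [q0]bccbc
Step 1: δ(q0, b) = (qA, □, R) → □[qA]ccbc

The machine reaches the accept state qA and halts.

Answer: Accept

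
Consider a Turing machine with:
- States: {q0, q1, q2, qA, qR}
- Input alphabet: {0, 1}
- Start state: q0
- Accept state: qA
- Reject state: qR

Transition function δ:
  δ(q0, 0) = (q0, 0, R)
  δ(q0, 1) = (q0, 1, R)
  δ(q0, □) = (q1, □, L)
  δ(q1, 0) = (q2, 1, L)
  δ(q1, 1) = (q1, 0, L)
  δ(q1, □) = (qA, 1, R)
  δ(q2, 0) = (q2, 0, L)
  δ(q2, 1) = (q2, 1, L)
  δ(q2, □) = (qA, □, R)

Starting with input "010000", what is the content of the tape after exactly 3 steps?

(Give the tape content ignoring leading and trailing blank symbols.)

Execution trace:
Initial: [q0]010000
Step 1: δ(q0, 0) = (q0, 0, R) → 0[q0]10000
Step 2: δ(q0, 1) = (q0, 1, R) → 01[q0]0000
Step 3: δ(q0, 0) = (q0, 0, R) → 010[q0]000

After 3 steps, the tape (ignoring leading/trailing blanks) is: 010000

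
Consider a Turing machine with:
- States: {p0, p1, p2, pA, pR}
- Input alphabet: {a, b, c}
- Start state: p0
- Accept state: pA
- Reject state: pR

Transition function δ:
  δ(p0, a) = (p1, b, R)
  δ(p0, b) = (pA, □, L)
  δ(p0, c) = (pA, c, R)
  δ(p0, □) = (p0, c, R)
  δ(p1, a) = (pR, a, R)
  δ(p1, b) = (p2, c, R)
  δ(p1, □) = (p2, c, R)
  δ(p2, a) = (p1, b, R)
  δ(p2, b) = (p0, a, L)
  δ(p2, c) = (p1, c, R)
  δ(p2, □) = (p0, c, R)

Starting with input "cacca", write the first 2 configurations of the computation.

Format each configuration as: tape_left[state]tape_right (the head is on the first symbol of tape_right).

Transitions applied:
Step 1: δ(p0, c) = (pA, c, R)

The first 2 configurations are:
[p0]cacca ⊢ c[pA]acca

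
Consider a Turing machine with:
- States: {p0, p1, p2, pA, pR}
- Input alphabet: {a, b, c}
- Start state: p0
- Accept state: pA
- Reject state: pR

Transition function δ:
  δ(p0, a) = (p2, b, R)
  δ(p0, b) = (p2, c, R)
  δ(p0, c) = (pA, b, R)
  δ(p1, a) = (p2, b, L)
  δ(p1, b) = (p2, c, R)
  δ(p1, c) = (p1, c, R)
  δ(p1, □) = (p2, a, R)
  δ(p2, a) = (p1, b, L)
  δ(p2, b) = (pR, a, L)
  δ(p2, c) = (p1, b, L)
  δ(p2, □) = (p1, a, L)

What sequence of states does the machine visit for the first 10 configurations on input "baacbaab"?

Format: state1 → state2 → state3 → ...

Execution trace:
Initial: [p0]baacbaab
Step 1: δ(p0, b) = (p2, c, R) → c[p2]aacbaab
Step 2: δ(p2, a) = (p1, b, L) → [p1]cbacbaab
Step 3: δ(p1, c) = (p1, c, R) → c[p1]bacbaab
Step 4: δ(p1, b) = (p2, c, R) → cc[p2]acbaab
Step 5: δ(p2, a) = (p1, b, L) → c[p1]cbcbaab
Step 6: δ(p1, c) = (p1, c, R) → cc[p1]bcbaab
Step 7: δ(p1, b) = (p2, c, R) → ccc[p2]cbaab
Step 8: δ(p2, c) = (p1, b, L) → cc[p1]cbbaab
Step 9: δ(p1, c) = (p1, c, R) → ccc[p1]bbaab

State sequence: p0 → p2 → p1 → p1 → p2 → p1 → p1 → p2 → p1 → p1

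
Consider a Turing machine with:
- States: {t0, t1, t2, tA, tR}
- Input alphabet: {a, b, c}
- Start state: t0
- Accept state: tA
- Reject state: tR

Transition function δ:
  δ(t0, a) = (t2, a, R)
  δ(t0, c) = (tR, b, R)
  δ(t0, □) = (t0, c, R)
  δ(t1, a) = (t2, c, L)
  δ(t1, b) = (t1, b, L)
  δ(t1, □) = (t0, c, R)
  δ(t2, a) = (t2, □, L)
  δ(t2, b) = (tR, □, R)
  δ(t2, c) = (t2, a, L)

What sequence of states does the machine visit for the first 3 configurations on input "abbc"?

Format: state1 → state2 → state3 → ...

Execution trace:
Initial: [t0]abbc
Step 1: δ(t0, a) = (t2, a, R) → a[t2]bbc
Step 2: δ(t2, b) = (tR, □, R) → a□[tR]bc

The machine reaches the reject state tR and halts.

State sequence: t0 → t2 → tR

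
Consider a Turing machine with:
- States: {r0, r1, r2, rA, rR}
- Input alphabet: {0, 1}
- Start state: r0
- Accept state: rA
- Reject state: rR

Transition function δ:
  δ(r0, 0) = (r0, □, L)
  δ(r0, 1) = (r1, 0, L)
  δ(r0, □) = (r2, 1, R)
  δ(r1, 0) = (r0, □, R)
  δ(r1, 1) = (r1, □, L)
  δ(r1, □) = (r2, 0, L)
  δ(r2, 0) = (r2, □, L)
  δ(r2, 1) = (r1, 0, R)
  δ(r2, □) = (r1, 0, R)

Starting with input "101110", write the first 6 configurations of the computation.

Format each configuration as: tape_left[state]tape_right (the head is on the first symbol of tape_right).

Transitions applied:
Step 1: δ(r0, 1) = (r1, 0, L)
Step 2: δ(r1, □) = (r2, 0, L)
Step 3: δ(r2, □) = (r1, 0, R)
Step 4: δ(r1, 0) = (r0, □, R)
Step 5: δ(r0, 0) = (r0, □, L)

The first 6 configurations are:
[r0]101110 ⊢ [r1]□001110 ⊢ [r2]□0001110 ⊢ 0[r1]0001110 ⊢ 0□[r0]001110 ⊢ 0[r0]□□01110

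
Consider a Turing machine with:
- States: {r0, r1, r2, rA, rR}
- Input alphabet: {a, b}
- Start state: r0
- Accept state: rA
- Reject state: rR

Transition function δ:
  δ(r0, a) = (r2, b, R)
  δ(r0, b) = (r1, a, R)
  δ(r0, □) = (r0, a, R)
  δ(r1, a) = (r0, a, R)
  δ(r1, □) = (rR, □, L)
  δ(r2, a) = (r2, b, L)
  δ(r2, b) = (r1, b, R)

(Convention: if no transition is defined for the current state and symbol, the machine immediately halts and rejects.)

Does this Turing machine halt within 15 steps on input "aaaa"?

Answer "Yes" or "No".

Execution trace:
Initial: [r0]aaaa
Step 1: δ(r0, a) = (r2, b, R) → b[r2]aaa
Step 2: δ(r2, a) = (r2, b, L) → [r2]bbaa
Step 3: δ(r2, b) = (r1, b, R) → b[r1]baa

No transition is defined for δ(r1, b). By convention the machine halts and rejects.
The machine halted after 3 steps (within the 15-step bound).

Answer: Yes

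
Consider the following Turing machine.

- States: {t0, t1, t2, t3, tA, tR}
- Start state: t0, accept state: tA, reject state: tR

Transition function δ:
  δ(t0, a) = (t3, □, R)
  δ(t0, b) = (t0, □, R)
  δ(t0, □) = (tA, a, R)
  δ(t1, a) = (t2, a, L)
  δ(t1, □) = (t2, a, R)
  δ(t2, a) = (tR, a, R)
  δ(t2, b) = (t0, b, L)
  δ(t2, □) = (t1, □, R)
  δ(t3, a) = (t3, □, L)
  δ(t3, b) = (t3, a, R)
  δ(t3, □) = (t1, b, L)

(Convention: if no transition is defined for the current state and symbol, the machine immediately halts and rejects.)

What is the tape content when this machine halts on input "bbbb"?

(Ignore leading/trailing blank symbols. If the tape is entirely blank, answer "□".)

Execution trace:
Initial: [t0]bbbb
Step 1: δ(t0, b) = (t0, □, R) → □[t0]bbb
Step 2: δ(t0, b) = (t0, □, R) → □□[t0]bb
Step 3: δ(t0, b) = (t0, □, R) → □□□[t0]b
Step 4: δ(t0, b) = (t0, □, R) → □□□□[t0]□
Step 5: δ(t0, □) = (tA, a, R) → □□□□a[tA]□

The machine reaches the accept state tA and halts.

Final tape (ignoring leading/trailing blanks): a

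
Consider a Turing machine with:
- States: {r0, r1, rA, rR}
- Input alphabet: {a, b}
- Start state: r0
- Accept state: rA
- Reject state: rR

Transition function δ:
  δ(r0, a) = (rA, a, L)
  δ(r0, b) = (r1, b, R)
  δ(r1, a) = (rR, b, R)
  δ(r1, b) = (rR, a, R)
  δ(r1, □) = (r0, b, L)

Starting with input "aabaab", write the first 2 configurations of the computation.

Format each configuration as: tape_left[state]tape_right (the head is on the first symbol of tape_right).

Transitions applied:
Step 1: δ(r0, a) = (rA, a, L)

The first 2 configurations are:
[r0]aabaab ⊢ [rA]□aabaab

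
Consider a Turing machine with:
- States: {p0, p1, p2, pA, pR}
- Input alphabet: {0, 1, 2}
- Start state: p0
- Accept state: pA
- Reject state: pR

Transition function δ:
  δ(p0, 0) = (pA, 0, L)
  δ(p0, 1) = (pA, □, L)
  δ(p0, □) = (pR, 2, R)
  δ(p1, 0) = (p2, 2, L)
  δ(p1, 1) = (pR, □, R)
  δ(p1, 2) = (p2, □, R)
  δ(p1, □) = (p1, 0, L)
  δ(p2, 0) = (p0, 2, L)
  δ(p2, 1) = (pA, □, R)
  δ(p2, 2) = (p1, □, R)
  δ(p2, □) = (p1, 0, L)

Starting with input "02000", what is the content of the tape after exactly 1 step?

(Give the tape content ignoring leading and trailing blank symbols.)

Execution trace:
Initial: [p0]02000
Step 1: δ(p0, 0) = (pA, 0, L) → [pA]□02000

The machine reaches the accept state pA and halts.

After 1 step, the tape (ignoring leading/trailing blanks) is: 02000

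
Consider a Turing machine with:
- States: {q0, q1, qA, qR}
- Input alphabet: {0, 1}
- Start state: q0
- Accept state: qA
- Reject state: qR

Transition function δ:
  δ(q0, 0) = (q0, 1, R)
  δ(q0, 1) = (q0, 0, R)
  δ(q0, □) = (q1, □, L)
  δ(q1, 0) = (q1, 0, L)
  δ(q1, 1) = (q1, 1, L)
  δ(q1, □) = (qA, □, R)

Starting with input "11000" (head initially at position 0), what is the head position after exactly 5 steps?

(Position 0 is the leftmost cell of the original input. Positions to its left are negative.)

Execution trace (head position shown):
Step 0: [q0]11000  (head at position 0)
Step 1: move right → 0[q0]1000  (head at position 1)
Step 2: move right → 00[q0]000  (head at position 2)
Step 3: move right → 001[q0]00  (head at position 3)
Step 4: move right → 0011[q0]0  (head at position 4)
Step 5: move right → 00111[q0]□  (head at position 5)

After 5 steps, the head is at position 5.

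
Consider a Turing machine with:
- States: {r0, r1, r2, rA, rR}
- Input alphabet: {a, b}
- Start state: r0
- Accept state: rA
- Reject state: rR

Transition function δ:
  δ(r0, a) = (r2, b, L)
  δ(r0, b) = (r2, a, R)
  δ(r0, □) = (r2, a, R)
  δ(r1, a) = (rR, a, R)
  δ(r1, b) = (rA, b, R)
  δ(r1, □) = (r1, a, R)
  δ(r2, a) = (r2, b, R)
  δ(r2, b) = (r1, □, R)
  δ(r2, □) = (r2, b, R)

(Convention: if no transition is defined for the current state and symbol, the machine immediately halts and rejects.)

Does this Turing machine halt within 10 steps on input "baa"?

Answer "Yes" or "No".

Execution trace:
Initial: [r0]baa
Step 1: δ(r0, b) = (r2, a, R) → a[r2]aa
Step 2: δ(r2, a) = (r2, b, R) → ab[r2]a
Step 3: δ(r2, a) = (r2, b, R) → abb[r2]□
Step 4: δ(r2, □) = (r2, b, R) → abbb[r2]□
Step 5: δ(r2, □) = (r2, b, R) → abbbb[r2]□
Step 6: δ(r2, □) = (r2, b, R) → abbbbb[r2]□
Step 7: δ(r2, □) = (r2, b, R) → abbbbbb[r2]□
Step 8: δ(r2, □) = (r2, b, R) → abbbbbbb[r2]□
Step 9: δ(r2, □) = (r2, b, R) → abbbbbbbb[r2]□
Step 10: δ(r2, □) = (r2, b, R) → abbbbbbbbb[r2]□

The machine has not reached a halting state after 10 steps.
The machine did not halt within the 10-step bound.

Answer: No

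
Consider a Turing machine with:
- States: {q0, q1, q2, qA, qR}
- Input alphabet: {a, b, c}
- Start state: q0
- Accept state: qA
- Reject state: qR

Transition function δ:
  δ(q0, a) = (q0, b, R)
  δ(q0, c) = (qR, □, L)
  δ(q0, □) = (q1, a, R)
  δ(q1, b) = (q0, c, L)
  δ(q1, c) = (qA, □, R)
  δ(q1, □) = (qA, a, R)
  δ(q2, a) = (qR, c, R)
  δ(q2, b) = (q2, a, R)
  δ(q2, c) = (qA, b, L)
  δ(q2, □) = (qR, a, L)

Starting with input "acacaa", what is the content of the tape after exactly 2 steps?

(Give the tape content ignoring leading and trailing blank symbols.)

Execution trace:
Initial: [q0]acacaa
Step 1: δ(q0, a) = (q0, b, R) → b[q0]cacaa
Step 2: δ(q0, c) = (qR, □, L) → [qR]b□acaa

The machine reaches the reject state qR and halts.

After 2 steps, the tape (ignoring leading/trailing blanks) is: b□acaa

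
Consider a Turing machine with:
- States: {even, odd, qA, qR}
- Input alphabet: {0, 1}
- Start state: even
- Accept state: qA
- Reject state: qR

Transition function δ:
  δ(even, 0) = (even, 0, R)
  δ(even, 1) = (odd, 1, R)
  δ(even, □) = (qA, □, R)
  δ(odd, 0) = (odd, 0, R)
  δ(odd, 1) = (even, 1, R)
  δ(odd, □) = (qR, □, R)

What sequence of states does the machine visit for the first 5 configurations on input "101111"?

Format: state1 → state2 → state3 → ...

Execution trace:
Initial: [even]101111
Step 1: δ(even, 1) = (odd, 1, R) → 1[odd]01111
Step 2: δ(odd, 0) = (odd, 0, R) → 10[odd]1111
Step 3: δ(odd, 1) = (even, 1, R) → 101[even]111
Step 4: δ(even, 1) = (odd, 1, R) → 1011[odd]11

State sequence: even → odd → odd → even → odd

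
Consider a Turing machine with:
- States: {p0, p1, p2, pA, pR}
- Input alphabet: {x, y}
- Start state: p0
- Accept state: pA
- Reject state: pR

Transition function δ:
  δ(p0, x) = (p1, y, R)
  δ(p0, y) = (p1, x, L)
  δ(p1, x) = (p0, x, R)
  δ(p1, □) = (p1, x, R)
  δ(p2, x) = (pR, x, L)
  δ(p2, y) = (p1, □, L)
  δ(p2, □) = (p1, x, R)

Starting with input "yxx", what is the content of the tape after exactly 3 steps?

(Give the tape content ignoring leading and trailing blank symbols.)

Execution trace:
Initial: [p0]yxx
Step 1: δ(p0, y) = (p1, x, L) → [p1]□xxx
Step 2: δ(p1, □) = (p1, x, R) → x[p1]xxx
Step 3: δ(p1, x) = (p0, x, R) → xx[p0]xx

After 3 steps, the tape (ignoring leading/trailing blanks) is: xxxx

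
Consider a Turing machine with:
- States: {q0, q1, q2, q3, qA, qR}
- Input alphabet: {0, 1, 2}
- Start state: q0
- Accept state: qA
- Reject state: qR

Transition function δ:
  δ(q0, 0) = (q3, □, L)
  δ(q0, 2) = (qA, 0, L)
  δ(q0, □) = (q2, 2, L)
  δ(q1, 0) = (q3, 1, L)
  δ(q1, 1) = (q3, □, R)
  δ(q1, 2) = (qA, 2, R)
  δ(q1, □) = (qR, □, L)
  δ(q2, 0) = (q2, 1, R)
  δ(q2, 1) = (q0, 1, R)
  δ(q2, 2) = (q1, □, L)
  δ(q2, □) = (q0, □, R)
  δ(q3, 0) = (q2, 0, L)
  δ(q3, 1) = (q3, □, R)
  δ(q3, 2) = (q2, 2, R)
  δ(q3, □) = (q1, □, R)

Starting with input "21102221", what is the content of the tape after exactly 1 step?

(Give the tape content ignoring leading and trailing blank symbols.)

Execution trace:
Initial: [q0]21102221
Step 1: δ(q0, 2) = (qA, 0, L) → [qA]□01102221

The machine reaches the accept state qA and halts.

After 1 step, the tape (ignoring leading/trailing blanks) is: 01102221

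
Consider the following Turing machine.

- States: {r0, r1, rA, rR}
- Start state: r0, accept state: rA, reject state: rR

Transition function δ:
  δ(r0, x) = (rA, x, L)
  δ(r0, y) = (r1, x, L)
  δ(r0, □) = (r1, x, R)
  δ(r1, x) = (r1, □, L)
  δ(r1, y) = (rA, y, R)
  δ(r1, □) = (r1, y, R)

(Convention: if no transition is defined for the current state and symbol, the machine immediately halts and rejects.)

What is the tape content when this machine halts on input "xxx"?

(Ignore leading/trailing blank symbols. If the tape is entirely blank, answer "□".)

Execution trace:
Initial: [r0]xxx
Step 1: δ(r0, x) = (rA, x, L) → [rA]□xxx

The machine reaches the accept state rA and halts.

Final tape (ignoring leading/trailing blanks): xxx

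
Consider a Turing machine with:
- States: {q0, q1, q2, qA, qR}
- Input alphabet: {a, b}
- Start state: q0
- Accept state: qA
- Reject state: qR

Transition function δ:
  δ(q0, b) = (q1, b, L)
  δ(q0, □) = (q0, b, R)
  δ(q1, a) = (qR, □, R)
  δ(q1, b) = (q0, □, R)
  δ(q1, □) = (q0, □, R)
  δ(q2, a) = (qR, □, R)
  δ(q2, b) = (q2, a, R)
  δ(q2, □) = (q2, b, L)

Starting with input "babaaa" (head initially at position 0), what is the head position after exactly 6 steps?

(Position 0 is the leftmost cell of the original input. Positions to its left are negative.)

Execution trace (head position shown):
Step 0: [q0]babaaa  (head at position 0)
Step 1: move left → [q1]□babaaa  (head at position -1)
Step 2: move right → □[q0]babaaa  (head at position 0)
Step 3: move left → [q1]□babaaa  (head at position -1)
Step 4: move right → □[q0]babaaa  (head at position 0)
Step 5: move left → [q1]□babaaa  (head at position -1)
Step 6: move right → □[q0]babaaa  (head at position 0)

After 6 steps, the head is at position 0.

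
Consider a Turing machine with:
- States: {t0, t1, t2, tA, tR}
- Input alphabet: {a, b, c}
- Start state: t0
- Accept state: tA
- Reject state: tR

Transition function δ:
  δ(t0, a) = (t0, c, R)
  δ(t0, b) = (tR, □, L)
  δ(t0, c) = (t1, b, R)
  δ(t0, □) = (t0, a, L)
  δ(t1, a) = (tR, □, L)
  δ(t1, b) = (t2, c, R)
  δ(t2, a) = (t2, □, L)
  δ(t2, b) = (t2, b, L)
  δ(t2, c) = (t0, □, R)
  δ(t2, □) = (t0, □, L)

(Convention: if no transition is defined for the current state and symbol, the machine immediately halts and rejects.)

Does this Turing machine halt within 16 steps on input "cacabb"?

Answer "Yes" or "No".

Execution trace:
Initial: [t0]cacabb
Step 1: δ(t0, c) = (t1, b, R) → b[t1]acabb
Step 2: δ(t1, a) = (tR, □, L) → [tR]b□cabb

The machine reaches the reject state tR and halts.
The machine halted after 2 steps (within the 16-step bound).

Answer: Yes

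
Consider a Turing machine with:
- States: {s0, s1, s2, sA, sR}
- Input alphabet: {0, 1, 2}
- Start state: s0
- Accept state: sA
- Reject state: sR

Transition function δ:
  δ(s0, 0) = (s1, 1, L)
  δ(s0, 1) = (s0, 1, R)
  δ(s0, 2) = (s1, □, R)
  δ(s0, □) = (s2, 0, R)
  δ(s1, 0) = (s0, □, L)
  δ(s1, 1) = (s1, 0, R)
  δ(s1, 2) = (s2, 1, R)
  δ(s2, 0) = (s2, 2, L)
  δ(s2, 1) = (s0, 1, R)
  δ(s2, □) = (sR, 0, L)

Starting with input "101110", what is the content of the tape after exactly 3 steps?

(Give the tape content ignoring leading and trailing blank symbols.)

Execution trace:
Initial: [s0]101110
Step 1: δ(s0, 1) = (s0, 1, R) → 1[s0]01110
Step 2: δ(s0, 0) = (s1, 1, L) → [s1]111110
Step 3: δ(s1, 1) = (s1, 0, R) → 0[s1]11110

After 3 steps, the tape (ignoring leading/trailing blanks) is: 011110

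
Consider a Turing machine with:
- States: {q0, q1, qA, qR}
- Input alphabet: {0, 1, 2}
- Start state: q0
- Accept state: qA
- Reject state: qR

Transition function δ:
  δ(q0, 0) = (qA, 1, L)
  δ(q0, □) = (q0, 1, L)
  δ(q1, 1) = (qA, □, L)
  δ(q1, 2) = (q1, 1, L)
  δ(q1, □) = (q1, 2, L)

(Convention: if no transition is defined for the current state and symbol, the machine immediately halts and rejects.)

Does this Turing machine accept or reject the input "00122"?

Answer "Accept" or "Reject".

Execution trace:
Initial: [q0]00122
Step 1: δ(q0, 0) = (qA, 1, L) → [qA]□10122

The machine reaches the accept state qA and halts.

Answer: Accept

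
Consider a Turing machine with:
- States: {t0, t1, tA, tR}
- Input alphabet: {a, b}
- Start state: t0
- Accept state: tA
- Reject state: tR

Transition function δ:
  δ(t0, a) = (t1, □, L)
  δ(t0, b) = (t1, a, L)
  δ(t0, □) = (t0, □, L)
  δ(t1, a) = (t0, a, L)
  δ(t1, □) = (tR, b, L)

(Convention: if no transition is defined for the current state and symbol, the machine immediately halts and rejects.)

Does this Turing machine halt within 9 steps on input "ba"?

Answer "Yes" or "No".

Execution trace:
Initial: [t0]ba
Step 1: δ(t0, b) = (t1, a, L) → [t1]□aa
Step 2: δ(t1, □) = (tR, b, L) → [tR]□baa

The machine reaches the reject state tR and halts.
The machine halted after 2 steps (within the 9-step bound).

Answer: Yes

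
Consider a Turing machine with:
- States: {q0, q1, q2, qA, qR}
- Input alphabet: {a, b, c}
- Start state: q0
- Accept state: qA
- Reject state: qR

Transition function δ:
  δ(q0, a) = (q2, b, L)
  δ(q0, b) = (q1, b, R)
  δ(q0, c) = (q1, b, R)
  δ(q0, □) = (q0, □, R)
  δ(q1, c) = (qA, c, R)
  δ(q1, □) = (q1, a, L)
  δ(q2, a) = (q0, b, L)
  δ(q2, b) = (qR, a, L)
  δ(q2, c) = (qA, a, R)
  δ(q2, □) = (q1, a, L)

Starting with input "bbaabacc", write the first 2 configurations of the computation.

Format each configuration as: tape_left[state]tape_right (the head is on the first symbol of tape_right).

Transitions applied:
Step 1: δ(q0, b) = (q1, b, R)

The first 2 configurations are:
[q0]bbaabacc ⊢ b[q1]baabacc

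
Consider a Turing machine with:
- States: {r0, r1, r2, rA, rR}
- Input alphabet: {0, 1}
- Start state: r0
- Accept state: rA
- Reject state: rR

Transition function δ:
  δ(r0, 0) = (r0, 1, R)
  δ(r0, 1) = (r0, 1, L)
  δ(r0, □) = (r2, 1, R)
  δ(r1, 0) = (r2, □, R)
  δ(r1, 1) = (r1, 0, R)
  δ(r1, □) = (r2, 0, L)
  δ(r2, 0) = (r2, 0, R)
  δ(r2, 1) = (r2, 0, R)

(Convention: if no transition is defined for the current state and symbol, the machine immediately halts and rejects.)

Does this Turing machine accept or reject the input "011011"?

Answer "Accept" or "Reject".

Execution trace:
Initial: [r0]011011
Step 1: δ(r0, 0) = (r0, 1, R) → 1[r0]11011
Step 2: δ(r0, 1) = (r0, 1, L) → [r0]111011
Step 3: δ(r0, 1) = (r0, 1, L) → [r0]□111011
Step 4: δ(r0, □) = (r2, 1, R) → 1[r2]111011
Step 5: δ(r2, 1) = (r2, 0, R) → 10[r2]11011
Step 6: δ(r2, 1) = (r2, 0, R) → 100[r2]1011
Step 7: δ(r2, 1) = (r2, 0, R) → 1000[r2]011
Step 8: δ(r2, 0) = (r2, 0, R) → 10000[r2]11
Step 9: δ(r2, 1) = (r2, 0, R) → 100000[r2]1
Step 10: δ(r2, 1) = (r2, 0, R) → 1000000[r2]□

No transition is defined for δ(r2, □). By convention the machine halts and rejects.

Answer: Reject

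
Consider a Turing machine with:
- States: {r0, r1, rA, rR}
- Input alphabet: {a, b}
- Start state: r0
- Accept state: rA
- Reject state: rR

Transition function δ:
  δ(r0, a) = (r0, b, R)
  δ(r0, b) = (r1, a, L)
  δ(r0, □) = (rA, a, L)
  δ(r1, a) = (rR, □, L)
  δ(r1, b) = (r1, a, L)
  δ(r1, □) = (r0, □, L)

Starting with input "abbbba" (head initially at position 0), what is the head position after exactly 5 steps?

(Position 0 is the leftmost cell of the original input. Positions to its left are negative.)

Execution trace (head position shown):
Step 0: [r0]abbbba  (head at position 0)
Step 1: move right → b[r0]bbbba  (head at position 1)
Step 2: move left → [r1]babbba  (head at position 0)
Step 3: move left → [r1]□aabbba  (head at position -1)
Step 4: move left → [r0]□□aabbba  (head at position -2)
Step 5: move left → [rA]□a□aabbba  (head at position -3)

After 5 steps, the head is at position -3.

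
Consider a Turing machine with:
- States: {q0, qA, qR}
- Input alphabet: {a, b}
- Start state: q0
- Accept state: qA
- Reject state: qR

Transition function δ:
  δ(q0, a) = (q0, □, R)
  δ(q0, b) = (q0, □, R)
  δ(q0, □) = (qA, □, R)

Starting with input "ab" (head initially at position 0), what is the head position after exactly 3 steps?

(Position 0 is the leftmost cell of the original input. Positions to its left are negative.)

Execution trace (head position shown):
Step 0: [q0]ab  (head at position 0)
Step 1: move right → □[q0]b  (head at position 1)
Step 2: move right → □□[q0]□  (head at position 2)
Step 3: move right → □□□[qA]□  (head at position 3)

After 3 steps, the head is at position 3.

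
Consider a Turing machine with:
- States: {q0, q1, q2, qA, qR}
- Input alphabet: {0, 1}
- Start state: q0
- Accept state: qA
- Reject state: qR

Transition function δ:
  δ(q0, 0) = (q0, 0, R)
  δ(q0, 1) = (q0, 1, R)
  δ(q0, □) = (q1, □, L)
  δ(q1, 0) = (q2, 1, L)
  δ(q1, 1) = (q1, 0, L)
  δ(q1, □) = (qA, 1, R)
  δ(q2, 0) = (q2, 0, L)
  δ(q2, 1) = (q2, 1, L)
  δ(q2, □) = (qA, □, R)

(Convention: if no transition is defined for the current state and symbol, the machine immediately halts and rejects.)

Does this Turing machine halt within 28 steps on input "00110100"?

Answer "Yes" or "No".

Execution trace:
Initial: [q0]00110100
Step 1: δ(q0, 0) = (q0, 0, R) → 0[q0]0110100
Step 2: δ(q0, 0) = (q0, 0, R) → 00[q0]110100
Step 3: δ(q0, 1) = (q0, 1, R) → 001[q0]10100
Step 4: δ(q0, 1) = (q0, 1, R) → 0011[q0]0100
Step 5: δ(q0, 0) = (q0, 0, R) → 00110[q0]100
Step 6: δ(q0, 1) = (q0, 1, R) → 001101[q0]00
Step 7: δ(q0, 0) = (q0, 0, R) → 0011010[q0]0
Step 8: δ(q0, 0) = (q0, 0, R) → 00110100[q0]□
Step 9: δ(q0, □) = (q1, □, L) → 0011010[q1]0□
Step 10: δ(q1, 0) = (q2, 1, L) → 001101[q2]01□
Step 11: δ(q2, 0) = (q2, 0, L) → 00110[q2]101□
Step 12: δ(q2, 1) = (q2, 1, L) → 0011[q2]0101□
Step 13: δ(q2, 0) = (q2, 0, L) → 001[q2]10101□
Step 14: δ(q2, 1) = (q2, 1, L) → 00[q2]110101□
Step 15: δ(q2, 1) = (q2, 1, L) → 0[q2]0110101□
Step 16: δ(q2, 0) = (q2, 0, L) → [q2]00110101□
Step 17: δ(q2, 0) = (q2, 0, L) → [q2]□00110101□
Step 18: δ(q2, □) = (qA, □, R) → □[qA]00110101□

The machine reaches the accept state qA and halts.
The machine halted after 18 steps (within the 28-step bound).

Answer: Yes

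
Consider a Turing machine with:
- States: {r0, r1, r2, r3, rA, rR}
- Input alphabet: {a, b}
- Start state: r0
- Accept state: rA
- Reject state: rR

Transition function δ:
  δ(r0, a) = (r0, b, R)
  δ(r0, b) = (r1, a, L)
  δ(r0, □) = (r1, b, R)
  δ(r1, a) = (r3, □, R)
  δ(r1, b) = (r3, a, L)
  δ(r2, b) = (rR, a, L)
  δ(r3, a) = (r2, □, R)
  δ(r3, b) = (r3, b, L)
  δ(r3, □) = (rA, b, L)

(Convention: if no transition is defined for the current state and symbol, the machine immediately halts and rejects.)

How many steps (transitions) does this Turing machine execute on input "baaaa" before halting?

Execution trace:
Initial: [r0]baaaa
Step 1: δ(r0, b) = (r1, a, L) → [r1]□aaaaa

No transition is defined for δ(r1, □). By convention the machine halts and rejects.

The machine executed 1 step before halting.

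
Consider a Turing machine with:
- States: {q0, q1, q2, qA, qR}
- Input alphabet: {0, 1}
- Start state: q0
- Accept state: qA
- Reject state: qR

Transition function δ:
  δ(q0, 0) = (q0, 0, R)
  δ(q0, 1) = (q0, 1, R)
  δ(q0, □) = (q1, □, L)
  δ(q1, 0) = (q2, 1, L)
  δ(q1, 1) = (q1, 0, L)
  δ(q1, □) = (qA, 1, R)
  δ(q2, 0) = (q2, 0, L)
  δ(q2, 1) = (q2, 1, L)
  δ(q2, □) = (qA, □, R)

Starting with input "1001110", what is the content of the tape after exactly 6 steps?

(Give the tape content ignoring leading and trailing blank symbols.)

Execution trace:
Initial: [q0]1001110
Step 1: δ(q0, 1) = (q0, 1, R) → 1[q0]001110
Step 2: δ(q0, 0) = (q0, 0, R) → 10[q0]01110
Step 3: δ(q0, 0) = (q0, 0, R) → 100[q0]1110
Step 4: δ(q0, 1) = (q0, 1, R) → 1001[q0]110
Step 5: δ(q0, 1) = (q0, 1, R) → 10011[q0]10
Step 6: δ(q0, 1) = (q0, 1, R) → 100111[q0]0

After 6 steps, the tape (ignoring leading/trailing blanks) is: 1001110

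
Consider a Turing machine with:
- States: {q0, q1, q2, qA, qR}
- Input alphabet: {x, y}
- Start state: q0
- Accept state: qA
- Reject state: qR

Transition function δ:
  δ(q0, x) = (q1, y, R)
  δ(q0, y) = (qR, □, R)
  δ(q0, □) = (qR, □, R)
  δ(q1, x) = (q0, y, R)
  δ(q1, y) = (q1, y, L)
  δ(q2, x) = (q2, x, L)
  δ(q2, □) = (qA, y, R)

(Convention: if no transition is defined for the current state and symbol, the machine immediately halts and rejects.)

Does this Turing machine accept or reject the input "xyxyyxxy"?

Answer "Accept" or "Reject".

Execution trace:
Initial: [q0]xyxyyxxy
Step 1: δ(q0, x) = (q1, y, R) → y[q1]yxyyxxy
Step 2: δ(q1, y) = (q1, y, L) → [q1]yyxyyxxy
Step 3: δ(q1, y) = (q1, y, L) → [q1]□yyxyyxxy

No transition is defined for δ(q1, □). By convention the machine halts and rejects.

Answer: Reject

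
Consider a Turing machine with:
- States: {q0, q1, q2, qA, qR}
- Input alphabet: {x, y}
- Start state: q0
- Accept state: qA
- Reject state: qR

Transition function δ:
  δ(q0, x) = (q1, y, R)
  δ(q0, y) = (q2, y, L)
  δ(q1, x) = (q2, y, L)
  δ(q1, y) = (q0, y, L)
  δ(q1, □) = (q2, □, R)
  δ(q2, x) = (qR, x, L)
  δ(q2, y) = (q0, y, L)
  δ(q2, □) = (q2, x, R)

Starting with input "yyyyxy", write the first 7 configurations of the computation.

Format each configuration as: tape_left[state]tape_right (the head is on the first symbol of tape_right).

Transitions applied:
Step 1: δ(q0, y) = (q2, y, L)
Step 2: δ(q2, □) = (q2, x, R)
Step 3: δ(q2, y) = (q0, y, L)
Step 4: δ(q0, x) = (q1, y, R)
Step 5: δ(q1, y) = (q0, y, L)
Step 6: δ(q0, y) = (q2, y, L)

The first 7 configurations are:
[q0]yyyyxy ⊢ [q2]□yyyyxy ⊢ x[q2]yyyyxy ⊢ [q0]xyyyyxy ⊢ y[q1]yyyyxy ⊢ [q0]yyyyyxy ⊢ [q2]□yyyyyxy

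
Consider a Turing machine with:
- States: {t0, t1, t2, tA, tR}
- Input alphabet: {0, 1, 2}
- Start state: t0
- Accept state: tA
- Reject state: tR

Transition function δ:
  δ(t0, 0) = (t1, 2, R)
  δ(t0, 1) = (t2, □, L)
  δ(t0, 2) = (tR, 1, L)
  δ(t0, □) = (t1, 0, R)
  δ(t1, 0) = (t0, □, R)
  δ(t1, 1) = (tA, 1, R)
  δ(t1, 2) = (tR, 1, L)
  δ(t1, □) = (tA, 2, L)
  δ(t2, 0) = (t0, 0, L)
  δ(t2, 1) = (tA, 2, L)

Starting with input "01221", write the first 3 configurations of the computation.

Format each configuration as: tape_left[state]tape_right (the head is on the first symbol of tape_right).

Transitions applied:
Step 1: δ(t0, 0) = (t1, 2, R)
Step 2: δ(t1, 1) = (tA, 1, R)

The first 3 configurations are:
[t0]01221 ⊢ 2[t1]1221 ⊢ 21[tA]221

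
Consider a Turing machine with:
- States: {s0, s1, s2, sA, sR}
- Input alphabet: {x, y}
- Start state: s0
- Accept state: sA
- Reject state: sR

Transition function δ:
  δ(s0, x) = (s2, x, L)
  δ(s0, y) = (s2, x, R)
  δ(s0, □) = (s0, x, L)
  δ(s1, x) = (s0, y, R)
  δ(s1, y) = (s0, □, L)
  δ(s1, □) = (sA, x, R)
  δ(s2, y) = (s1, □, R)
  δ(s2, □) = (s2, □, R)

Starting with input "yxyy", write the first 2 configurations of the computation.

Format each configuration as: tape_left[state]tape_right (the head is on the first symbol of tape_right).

Transitions applied:
Step 1: δ(s0, y) = (s2, x, R)

The first 2 configurations are:
[s0]yxyy ⊢ x[s2]xyy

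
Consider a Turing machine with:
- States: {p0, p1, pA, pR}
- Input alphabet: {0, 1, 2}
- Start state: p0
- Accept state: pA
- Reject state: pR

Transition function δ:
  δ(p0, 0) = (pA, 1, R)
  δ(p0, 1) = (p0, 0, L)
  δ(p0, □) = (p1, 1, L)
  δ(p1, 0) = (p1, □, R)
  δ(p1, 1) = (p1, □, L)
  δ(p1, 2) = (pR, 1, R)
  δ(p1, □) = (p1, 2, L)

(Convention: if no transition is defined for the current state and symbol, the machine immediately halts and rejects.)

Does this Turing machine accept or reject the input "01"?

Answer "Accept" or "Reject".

Execution trace:
Initial: [p0]01
Step 1: δ(p0, 0) = (pA, 1, R) → 1[pA]1

The machine reaches the accept state pA and halts.

Answer: Accept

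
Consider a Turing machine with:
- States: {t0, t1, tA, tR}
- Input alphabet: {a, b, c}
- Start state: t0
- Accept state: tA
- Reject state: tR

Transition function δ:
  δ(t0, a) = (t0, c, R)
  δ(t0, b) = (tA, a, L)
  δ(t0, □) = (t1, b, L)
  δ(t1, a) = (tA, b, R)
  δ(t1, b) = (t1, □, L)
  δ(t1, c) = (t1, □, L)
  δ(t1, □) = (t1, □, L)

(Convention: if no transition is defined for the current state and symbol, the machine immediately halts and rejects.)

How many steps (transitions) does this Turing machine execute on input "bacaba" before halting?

Execution trace:
Initial: [t0]bacaba
Step 1: δ(t0, b) = (tA, a, L) → [tA]□aacaba

The machine reaches the accept state tA and halts.

The machine executed 1 step before halting.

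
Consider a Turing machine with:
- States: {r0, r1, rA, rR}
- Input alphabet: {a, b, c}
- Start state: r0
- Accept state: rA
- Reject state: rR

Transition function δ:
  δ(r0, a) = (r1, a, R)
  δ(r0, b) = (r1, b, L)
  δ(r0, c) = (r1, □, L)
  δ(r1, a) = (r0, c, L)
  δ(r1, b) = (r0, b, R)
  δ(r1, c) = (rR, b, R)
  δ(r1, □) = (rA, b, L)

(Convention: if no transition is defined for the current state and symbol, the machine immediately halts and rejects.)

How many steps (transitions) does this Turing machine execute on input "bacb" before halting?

Execution trace:
Initial: [r0]bacb
Step 1: δ(r0, b) = (r1, b, L) → [r1]□bacb
Step 2: δ(r1, □) = (rA, b, L) → [rA]□bbacb

The machine reaches the accept state rA and halts.

The machine executed 2 steps before halting.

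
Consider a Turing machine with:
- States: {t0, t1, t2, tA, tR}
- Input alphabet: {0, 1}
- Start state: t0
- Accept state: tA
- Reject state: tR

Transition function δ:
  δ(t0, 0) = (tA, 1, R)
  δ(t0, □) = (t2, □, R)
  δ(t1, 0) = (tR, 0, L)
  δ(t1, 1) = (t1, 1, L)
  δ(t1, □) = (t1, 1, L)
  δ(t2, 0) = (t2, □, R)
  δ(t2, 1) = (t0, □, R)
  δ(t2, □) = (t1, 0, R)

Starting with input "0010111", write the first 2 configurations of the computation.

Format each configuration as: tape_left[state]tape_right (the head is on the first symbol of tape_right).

Transitions applied:
Step 1: δ(t0, 0) = (tA, 1, R)

The first 2 configurations are:
[t0]0010111 ⊢ 1[tA]010111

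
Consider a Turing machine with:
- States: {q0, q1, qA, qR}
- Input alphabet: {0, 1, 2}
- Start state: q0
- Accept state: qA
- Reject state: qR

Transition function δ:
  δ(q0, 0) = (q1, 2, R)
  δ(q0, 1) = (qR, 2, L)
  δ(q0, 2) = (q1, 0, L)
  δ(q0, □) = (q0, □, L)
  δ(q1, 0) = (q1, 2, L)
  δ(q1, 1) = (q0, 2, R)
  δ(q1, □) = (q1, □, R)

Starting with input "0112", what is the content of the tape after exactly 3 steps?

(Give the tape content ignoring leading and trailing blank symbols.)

Execution trace:
Initial: [q0]0112
Step 1: δ(q0, 0) = (q1, 2, R) → 2[q1]112
Step 2: δ(q1, 1) = (q0, 2, R) → 22[q0]12
Step 3: δ(q0, 1) = (qR, 2, L) → 2[qR]222

The machine reaches the reject state qR and halts.

After 3 steps, the tape (ignoring leading/trailing blanks) is: 2222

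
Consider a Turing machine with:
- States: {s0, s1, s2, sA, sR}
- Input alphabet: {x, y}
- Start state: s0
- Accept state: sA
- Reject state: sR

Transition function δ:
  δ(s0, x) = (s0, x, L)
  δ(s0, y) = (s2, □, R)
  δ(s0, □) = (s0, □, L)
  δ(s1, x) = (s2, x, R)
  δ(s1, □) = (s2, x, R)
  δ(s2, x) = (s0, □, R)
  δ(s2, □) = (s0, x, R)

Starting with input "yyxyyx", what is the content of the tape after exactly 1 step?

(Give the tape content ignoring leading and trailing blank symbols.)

Execution trace:
Initial: [s0]yyxyyx
Step 1: δ(s0, y) = (s2, □, R) → □[s2]yxyyx

No transition is defined for δ(s2, y). By convention the machine halts and rejects.

After 1 step, the tape (ignoring leading/trailing blanks) is: yxyyx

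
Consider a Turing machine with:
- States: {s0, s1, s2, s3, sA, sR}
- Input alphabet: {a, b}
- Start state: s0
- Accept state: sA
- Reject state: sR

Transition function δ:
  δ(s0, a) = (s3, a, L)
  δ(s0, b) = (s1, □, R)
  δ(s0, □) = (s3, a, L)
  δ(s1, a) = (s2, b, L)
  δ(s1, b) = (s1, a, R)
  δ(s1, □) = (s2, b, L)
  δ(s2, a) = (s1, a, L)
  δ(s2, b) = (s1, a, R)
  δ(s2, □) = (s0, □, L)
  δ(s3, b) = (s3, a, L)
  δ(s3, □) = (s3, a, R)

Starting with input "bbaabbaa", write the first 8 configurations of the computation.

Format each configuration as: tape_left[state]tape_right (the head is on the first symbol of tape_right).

Transitions applied:
Step 1: δ(s0, b) = (s1, □, R)
Step 2: δ(s1, b) = (s1, a, R)
Step 3: δ(s1, a) = (s2, b, L)
Step 4: δ(s2, a) = (s1, a, L)
Step 5: δ(s1, □) = (s2, b, L)
Step 6: δ(s2, □) = (s0, □, L)
Step 7: δ(s0, □) = (s3, a, L)

The first 8 configurations are:
[s0]bbaabbaa ⊢ □[s1]baabbaa ⊢ □a[s1]aabbaa ⊢ □[s2]ababbaa ⊢ [s1]□ababbaa ⊢ [s2]□bababbaa ⊢ [s0]□□bababbaa ⊢ [s3]□a□bababbaa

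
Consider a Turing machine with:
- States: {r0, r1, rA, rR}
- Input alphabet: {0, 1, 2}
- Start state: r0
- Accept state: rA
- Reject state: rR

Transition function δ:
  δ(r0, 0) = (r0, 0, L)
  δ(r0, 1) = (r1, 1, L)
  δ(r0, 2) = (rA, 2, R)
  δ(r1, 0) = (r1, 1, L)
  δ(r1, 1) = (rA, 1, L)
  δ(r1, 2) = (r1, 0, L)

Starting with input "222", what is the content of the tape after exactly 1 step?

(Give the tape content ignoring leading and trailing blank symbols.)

Execution trace:
Initial: [r0]222
Step 1: δ(r0, 2) = (rA, 2, R) → 2[rA]22

The machine reaches the accept state rA and halts.

After 1 step, the tape (ignoring leading/trailing blanks) is: 222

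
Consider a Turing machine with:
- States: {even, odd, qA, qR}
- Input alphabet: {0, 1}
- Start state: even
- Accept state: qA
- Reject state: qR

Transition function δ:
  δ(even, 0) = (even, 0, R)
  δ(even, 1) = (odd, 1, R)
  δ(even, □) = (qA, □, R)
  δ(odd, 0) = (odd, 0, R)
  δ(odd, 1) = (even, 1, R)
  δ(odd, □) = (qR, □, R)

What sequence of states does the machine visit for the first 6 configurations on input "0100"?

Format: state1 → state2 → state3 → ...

Execution trace:
Initial: [even]0100
Step 1: δ(even, 0) = (even, 0, R) → 0[even]100
Step 2: δ(even, 1) = (odd, 1, R) → 01[odd]00
Step 3: δ(odd, 0) = (odd, 0, R) → 010[odd]0
Step 4: δ(odd, 0) = (odd, 0, R) → 0100[odd]□
Step 5: δ(odd, □) = (qR, □, R) → 0100□[qR]□

The machine reaches the reject state qR and halts.

State sequence: even → even → odd → odd → odd → qR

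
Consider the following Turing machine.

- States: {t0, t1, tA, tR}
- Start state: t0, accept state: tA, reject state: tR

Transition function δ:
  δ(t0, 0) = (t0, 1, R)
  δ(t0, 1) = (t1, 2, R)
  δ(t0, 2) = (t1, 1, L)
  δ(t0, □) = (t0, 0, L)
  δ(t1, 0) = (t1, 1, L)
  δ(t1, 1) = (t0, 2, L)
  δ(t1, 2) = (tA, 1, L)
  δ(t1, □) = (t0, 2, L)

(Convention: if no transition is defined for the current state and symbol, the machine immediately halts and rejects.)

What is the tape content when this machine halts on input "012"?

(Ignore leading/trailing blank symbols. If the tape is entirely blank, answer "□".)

Execution trace:
Initial: [t0]012
Step 1: δ(t0, 0) = (t0, 1, R) → 1[t0]12
Step 2: δ(t0, 1) = (t1, 2, R) → 12[t1]2
Step 3: δ(t1, 2) = (tA, 1, L) → 1[tA]21

The machine reaches the accept state tA and halts.

Final tape (ignoring leading/trailing blanks): 121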